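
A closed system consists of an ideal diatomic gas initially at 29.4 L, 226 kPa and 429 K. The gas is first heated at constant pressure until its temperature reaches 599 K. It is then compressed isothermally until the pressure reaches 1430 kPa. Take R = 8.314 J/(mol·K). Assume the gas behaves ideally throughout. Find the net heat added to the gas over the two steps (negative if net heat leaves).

n = P₁V₁/(RT₁) = 226×29.4/(8.314×429) = 1.86 mol.
Step 1 — Isobaric: P stays 226 kPa; V/T = const ⇒ T₂ = 599 K, V₂ = 41.1 L.
W = PΔV = 226×(41.1−29.4) kPa·L = 2630 J.
ΔU = nCvΔT = 1.86×20.8×(599−429) = 6580 J.
Q = ΔU + W = nCpΔT = 9220 J.
State after step 1: P = 226 kPa, V = 41.1 L, T = 599 K.
Step 2 — Isothermal: T stays 599 K; PV = const ⇒ V₂ = 6.49 L, P₂ = 1430 kPa.
ΔU = 0 (ideal gas, T constant).
W = nRT ln(V₂/V₁) = 1.86×8.314×599×ln(0.158) = -17100 J.
Q = ΔU + W = -17100 J.
Net over both steps: W = -14500 J, Q = -7900 J, ΔU = 6580 J.

-7900 J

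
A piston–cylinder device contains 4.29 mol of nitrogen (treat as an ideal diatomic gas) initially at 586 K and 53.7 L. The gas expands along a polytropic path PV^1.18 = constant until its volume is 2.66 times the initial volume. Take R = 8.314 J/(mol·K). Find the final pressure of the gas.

P₁ = nRT₁/V₁ = 4.29×8.314×586/53.7 = 389 kPa.
Polytropic n=1.18: T₂ = T₁(V₁/V₂)^(n−1) = 586×(0.376)^0.18 = 491 K; P₂ = P₁(V₁/V₂)^n = 123 kPa.

123 kPa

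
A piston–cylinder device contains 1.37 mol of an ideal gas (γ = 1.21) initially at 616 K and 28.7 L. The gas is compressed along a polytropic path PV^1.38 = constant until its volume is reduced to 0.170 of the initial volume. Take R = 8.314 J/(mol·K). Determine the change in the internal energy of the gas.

32100 J

P₁ = nRT₁/V₁ = 1.37×8.314×616/28.7 = 244 kPa.
Polytropic n=1.38: T₂ = T₁(V₁/V₂)^(n−1) = 616×(5.88)^0.38 = 1210 K; P₂ = P₁(V₁/V₂)^n = 2820 kPa.
For an ideal gas ΔU = nCvΔT with Cv = R/(γ−1) = 39.6 J/(mol·K).
ΔU = 1.37×39.6×(1210−616) = 32100 J.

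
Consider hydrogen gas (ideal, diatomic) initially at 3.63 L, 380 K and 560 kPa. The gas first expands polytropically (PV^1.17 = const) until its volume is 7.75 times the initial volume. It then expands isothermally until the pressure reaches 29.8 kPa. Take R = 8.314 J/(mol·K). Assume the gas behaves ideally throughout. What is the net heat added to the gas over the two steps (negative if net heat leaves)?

n = P₁V₁/(RT₁) = 560×3.63/(8.314×380) = 0.643 mol.
Step 1 — Polytropic n=1.17: T₂ = T₁(V₁/V₂)^(n−1) = 380×(0.129)^0.17 = 268 K; P₂ = P₁(V₁/V₂)^n = 51.0 kPa.
W = (P₁V₁−P₂V₂)/(n−1) = (560×3.63−51.0×28.1)/0.17 = 3520 J.
ΔU = nCvΔT = 0.643×20.8×(268−380) = -1490 J.
Q = ΔU + W = 2020 J.
State after step 1: P = 51.0 kPa, V = 28.1 L, T = 268 K.
Step 2 — Isothermal: T stays 268 K; PV = const ⇒ V₂ = 48.2 L, P₂ = 29.8 kPa.
ΔU = 0 (ideal gas, T constant).
W = nRT ln(V₂/V₁) = 0.643×8.314×268×ln(1.71) = 772 J.
Q = ΔU + W = 772 J.
Net over both steps: W = 4290 J, Q = 2790 J, ΔU = -1490 J.

2790 J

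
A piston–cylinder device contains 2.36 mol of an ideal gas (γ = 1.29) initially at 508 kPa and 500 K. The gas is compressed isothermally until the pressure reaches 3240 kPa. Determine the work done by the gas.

V₁ = nRT₁/P₁ = 2.36×8.314×500/508 = 19.3 L.
Isothermal: T stays 500 K; PV = const ⇒ V₂ = 3.03 L, P₂ = 3240 kPa.
W = nRT ln(V₂/V₁) = 2.36×8.314×500×ln(0.157) = -18200 J.

-18200 J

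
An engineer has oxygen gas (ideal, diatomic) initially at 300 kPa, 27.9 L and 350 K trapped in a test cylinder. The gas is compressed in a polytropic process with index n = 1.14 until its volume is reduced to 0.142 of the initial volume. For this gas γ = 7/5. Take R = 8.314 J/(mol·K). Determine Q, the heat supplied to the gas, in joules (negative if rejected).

-12200 J

n = P₁V₁/(RT₁) = 300×27.9/(8.314×350) = 2.88 mol.
Polytropic n=1.14: T₂ = T₁(V₁/V₂)^(n−1) = 350×(7.04)^0.14 = 460 K; P₂ = P₁(V₁/V₂)^n = 2780 kPa.
W = (P₁V₁−P₂V₂)/(n−1) = (300×27.9−2780×3.96)/0.14 = -18800 J.
ΔU = nCvΔT = 2.88×20.8×(460−350) = 6580 J.
Q = ΔU + W = -12200 J.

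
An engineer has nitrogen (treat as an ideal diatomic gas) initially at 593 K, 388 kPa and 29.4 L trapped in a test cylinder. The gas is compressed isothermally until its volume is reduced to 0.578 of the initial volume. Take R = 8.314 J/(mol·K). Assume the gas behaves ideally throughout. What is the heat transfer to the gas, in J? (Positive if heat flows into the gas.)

-6250 J

n = P₁V₁/(RT₁) = 388×29.4/(8.314×593) = 2.31 mol.
Isothermal: T stays 593 K; PV = const ⇒ V₂ = 17.0 L, P₂ = 671 kPa.
ΔU = 0 (ideal gas, T constant).
W = nRT ln(V₂/V₁) = 2.31×8.314×593×ln(0.578) = -6250 J.
Q = ΔU + W = -6250 J.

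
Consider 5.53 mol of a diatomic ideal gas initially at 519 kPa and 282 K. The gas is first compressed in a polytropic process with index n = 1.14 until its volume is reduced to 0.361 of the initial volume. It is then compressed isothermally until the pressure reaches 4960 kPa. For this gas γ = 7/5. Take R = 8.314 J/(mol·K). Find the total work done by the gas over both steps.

-30600 J

V₁ = nRT₁/P₁ = 5.53×8.314×282/519 = 25.0 L.
Step 1 — Polytropic n=1.14: T₂ = T₁(V₁/V₂)^(n−1) = 282×(2.77)^0.14 = 325 K; P₂ = P₁(V₁/V₂)^n = 1660 kPa.
W = (P₁V₁−P₂V₂)/(n−1) = (519×25.0−1660×9.02)/0.14 = -14200 J.
ΔU = nCvΔT = 5.53×20.8×(325−282) = 4970 J.
Q = ΔU + W = -9230 J.
State after step 1: P = 1660 kPa, V = 9.02 L, T = 325 K.
Step 2 — Isothermal: T stays 325 K; PV = const ⇒ V₂ = 3.01 L, P₂ = 4960 kPa.
ΔU = 0 (ideal gas, T constant).
W = nRT ln(V₂/V₁) = 5.53×8.314×325×ln(0.334) = -16400 J.
Q = ΔU + W = -16400 J.
Net over both steps: W = -30600 J, Q = -25600 J, ΔU = 4970 J.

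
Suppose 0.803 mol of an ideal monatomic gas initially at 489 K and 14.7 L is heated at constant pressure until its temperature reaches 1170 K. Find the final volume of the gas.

P₁ = nRT₁/V₁ = 0.803×8.314×489/14.7 = 222 kPa.
Isobaric: P stays 222 kPa; V/T = const ⇒ T₂ = 1170 K, V₂ = 35.2 L.

35.2 L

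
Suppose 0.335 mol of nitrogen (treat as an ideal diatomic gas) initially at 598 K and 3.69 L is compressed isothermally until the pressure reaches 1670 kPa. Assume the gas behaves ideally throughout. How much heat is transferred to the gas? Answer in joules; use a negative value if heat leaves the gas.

P₁ = nRT₁/V₁ = 0.335×8.314×598/3.69 = 451 kPa.
Isothermal: T stays 598 K; PV = const ⇒ V₂ = 0.997 L, P₂ = 1670 kPa.
ΔU = 0 (ideal gas, T constant).
W = nRT ln(V₂/V₁) = 0.335×8.314×598×ln(0.270) = -2180 J.
Q = ΔU + W = -2180 J.

-2180 J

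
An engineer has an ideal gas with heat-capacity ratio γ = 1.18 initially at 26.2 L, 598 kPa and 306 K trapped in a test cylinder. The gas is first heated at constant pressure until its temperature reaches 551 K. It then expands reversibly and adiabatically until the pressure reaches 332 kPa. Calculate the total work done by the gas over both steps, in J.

n = P₁V₁/(RT₁) = 598×26.2/(8.314×306) = 6.16 mol.
Step 1 — Isobaric: P stays 598 kPa; V/T = const ⇒ T₂ = 551 K, V₂ = 47.2 L.
W = PΔV = 598×(47.2−26.2) kPa·L = 12500 J.
ΔU = nCvΔT = 6.16×46.2×(551−306) = 69700 J.
Q = ΔU + W = nCpΔT = 82200 J.
State after step 1: P = 598 kPa, V = 47.2 L, T = 551 K.
Step 2 — Adiabatic: T₂/T₁ = (P₂/P₁)^((γ−1)/γ) ⇒ T₂ = 551×(0.555)^0.153 = 504 K; V₂ = 77.7 L.
ΔU = nCvΔT = 6.16×46.2×(504−551) = -13500 J.
Q = 0 for an adiabatic process, so W = −ΔU = 13500 J.
Net over both steps: W = 26000 J, Q = 82200 J, ΔU = 56200 J.

26000 J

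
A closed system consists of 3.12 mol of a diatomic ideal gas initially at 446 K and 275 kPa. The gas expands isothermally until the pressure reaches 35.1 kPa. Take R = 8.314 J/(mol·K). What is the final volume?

330 L

V₁ = nRT₁/P₁ = 3.12×8.314×446/275 = 42.1 L.
Isothermal: T stays 446 K; PV = const ⇒ V₂ = 330 L, P₂ = 35.1 kPa.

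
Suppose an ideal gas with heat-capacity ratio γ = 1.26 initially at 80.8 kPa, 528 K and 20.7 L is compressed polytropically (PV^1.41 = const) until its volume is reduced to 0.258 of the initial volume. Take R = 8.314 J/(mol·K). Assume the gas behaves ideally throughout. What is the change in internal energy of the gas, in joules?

n = P₁V₁/(RT₁) = 80.8×20.7/(8.314×528) = 0.381 mol.
Polytropic n=1.41: T₂ = T₁(V₁/V₂)^(n−1) = 528×(3.88)^0.41 = 920 K; P₂ = P₁(V₁/V₂)^n = 546 kPa.
For an ideal gas ΔU = nCvΔT with Cv = R/(γ−1) = 32.0 J/(mol·K).
ΔU = 0.381×32.0×(920−528) = 4780 J.

4780 J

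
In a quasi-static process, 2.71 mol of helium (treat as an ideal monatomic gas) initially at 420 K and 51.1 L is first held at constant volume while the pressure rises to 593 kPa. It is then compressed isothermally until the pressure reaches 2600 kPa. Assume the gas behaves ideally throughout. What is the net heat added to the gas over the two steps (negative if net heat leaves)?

P₁ = nRT₁/V₁ = 2.71×8.314×420/51.1 = 185 kPa.
Step 1 — Isochoric: V stays 51.1 L; P/T = const ⇒ T₂ = 1340 K, P₂ = 593 kPa.
W = 0 (no volume change).
ΔU = nCvΔT = 2.71×12.5×(1340−420) = 31300 J.
Q = ΔU = 31300 J.
State after step 1: P = 593 kPa, V = 51.1 L, T = 1340 K.
Step 2 — Isothermal: T stays 1340 K; PV = const ⇒ V₂ = 11.7 L, P₂ = 2600 kPa.
ΔU = 0 (ideal gas, T constant).
W = nRT ln(V₂/V₁) = 2.71×8.314×1340×ln(0.228) = -44800 J.
Q = ΔU + W = -44800 J.
Net over both steps: W = -44800 J, Q = -13500 J, ΔU = 31300 J.

-13500 J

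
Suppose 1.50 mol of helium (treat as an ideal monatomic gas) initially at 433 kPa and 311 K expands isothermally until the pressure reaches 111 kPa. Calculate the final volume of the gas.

V₁ = nRT₁/P₁ = 1.50×8.314×311/433 = 8.96 L.
Isothermal: T stays 311 K; PV = const ⇒ V₂ = 34.9 L, P₂ = 111 kPa.

34.9 L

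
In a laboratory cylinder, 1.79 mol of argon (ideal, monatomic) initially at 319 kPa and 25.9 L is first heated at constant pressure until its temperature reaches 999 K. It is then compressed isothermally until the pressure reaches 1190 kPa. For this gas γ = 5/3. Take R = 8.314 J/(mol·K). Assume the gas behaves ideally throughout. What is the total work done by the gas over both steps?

T₁ = P₁V₁/(nR) = 319×25.9/(1.79×8.314) = 555 K.
Step 1 — Isobaric: P stays 319 kPa; V/T = const ⇒ T₂ = 999 K, V₂ = 46.6 L.
W = PΔV = 319×(46.6−25.9) kPa·L = 6610 J.
ΔU = nCvΔT = 1.79×12.5×(999−555) = 9910 J.
Q = ΔU + W = nCpΔT = 16500 J.
State after step 1: P = 319 kPa, V = 46.6 L, T = 999 K.
Step 2 — Isothermal: T stays 999 K; PV = const ⇒ V₂ = 12.5 L, P₂ = 1190 kPa.
ΔU = 0 (ideal gas, T constant).
W = nRT ln(V₂/V₁) = 1.79×8.314×999×ln(0.268) = -19600 J.
Q = ΔU + W = -19600 J.
Net over both steps: W = -13000 J, Q = -3060 J, ΔU = 9910 J.

-13000 J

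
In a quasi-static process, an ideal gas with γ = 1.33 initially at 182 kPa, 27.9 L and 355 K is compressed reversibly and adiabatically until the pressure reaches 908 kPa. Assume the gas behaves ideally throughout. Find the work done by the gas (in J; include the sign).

-7540 J

n = P₁V₁/(RT₁) = 182×27.9/(8.314×355) = 1.72 mol.
Adiabatic: T₂/T₁ = (P₂/P₁)^((γ−1)/γ) ⇒ T₂ = 355×(4.99)^0.248 = 529 K; V₂ = 8.33 L.
ΔU = nCvΔT = 1.72×25.2×(529−355) = 7540 J.
Q = 0 for an adiabatic process, so W = −ΔU = -7540 J.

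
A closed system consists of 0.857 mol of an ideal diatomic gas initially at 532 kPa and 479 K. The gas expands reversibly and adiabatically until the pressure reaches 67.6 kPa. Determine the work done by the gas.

V₁ = nRT₁/P₁ = 0.857×8.314×479/532 = 6.42 L.
Adiabatic: T₂/T₁ = (P₂/P₁)^((γ−1)/γ) ⇒ T₂ = 479×(0.127)^0.286 = 266 K; V₂ = 28.0 L.
ΔU = nCvΔT = 0.857×20.8×(266−479) = -3800 J.
Q = 0 for an adiabatic process, so W = −ΔU = 3800 J.

3800 J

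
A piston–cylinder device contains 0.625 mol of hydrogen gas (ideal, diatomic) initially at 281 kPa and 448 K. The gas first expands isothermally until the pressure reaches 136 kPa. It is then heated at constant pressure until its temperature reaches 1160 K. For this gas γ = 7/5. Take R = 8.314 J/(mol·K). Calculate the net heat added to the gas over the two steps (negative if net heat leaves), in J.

V₁ = nRT₁/P₁ = 0.625×8.314×448/281 = 8.28 L.
Step 1 — Isothermal: T stays 448 K; PV = const ⇒ V₂ = 17.1 L, P₂ = 136 kPa.
ΔU = 0 (ideal gas, T constant).
W = nRT ln(V₂/V₁) = 0.625×8.314×448×ln(2.07) = 1690 J.
Q = ΔU + W = 1690 J.
State after step 1: P = 136 kPa, V = 17.1 L, T = 448 K.
Step 2 — Isobaric: P stays 136 kPa; V/T = const ⇒ T₂ = 1160 K, V₂ = 44.3 L.
W = PΔV = 136×(44.3−17.1) kPa·L = 3700 J.
ΔU = nCvΔT = 0.625×20.8×(1160−448) = 9250 J.
Q = ΔU + W = nCpΔT = 12900 J.
Net over both steps: W = 5390 J, Q = 14600 J, ΔU = 9250 J.

14600 J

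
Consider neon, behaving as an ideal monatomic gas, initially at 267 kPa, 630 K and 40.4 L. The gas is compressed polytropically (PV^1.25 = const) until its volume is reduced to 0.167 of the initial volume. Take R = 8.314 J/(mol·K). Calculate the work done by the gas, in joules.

n = P₁V₁/(RT₁) = 267×40.4/(8.314×630) = 2.06 mol.
Polytropic n=1.25: T₂ = T₁(V₁/V₂)^(n−1) = 630×(5.99)^0.25 = 986 K; P₂ = P₁(V₁/V₂)^n = 2500 kPa.
W = (P₁V₁−P₂V₂)/(n−1) = (267×40.4−2500×6.75)/0.25 = -24300 J.

-24300 J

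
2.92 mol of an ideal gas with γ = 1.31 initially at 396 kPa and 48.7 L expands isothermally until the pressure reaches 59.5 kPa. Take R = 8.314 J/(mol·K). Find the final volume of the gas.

T₁ = P₁V₁/(nR) = 396×48.7/(2.92×8.314) = 794 K.
Isothermal: T stays 794 K; PV = const ⇒ V₂ = 324 L, P₂ = 59.5 kPa.

324 L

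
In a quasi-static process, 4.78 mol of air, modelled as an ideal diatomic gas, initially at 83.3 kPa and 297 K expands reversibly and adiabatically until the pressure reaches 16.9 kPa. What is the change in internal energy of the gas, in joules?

-10800 J

V₁ = nRT₁/P₁ = 4.78×8.314×297/83.3 = 142 L.
Adiabatic: T₂/T₁ = (P₂/P₁)^((γ−1)/γ) ⇒ T₂ = 297×(0.203)^0.286 = 188 K; V₂ = 443 L.
For an ideal gas ΔU = nCvΔT with Cv = (5/2)R = 20.8 J/(mol·K).
ΔU = 4.78×20.8×(188−297) = -10800 J.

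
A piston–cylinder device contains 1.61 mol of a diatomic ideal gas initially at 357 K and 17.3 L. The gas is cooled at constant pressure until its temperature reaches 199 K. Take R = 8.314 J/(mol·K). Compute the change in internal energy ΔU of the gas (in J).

P₁ = nRT₁/V₁ = 1.61×8.314×357/17.3 = 276 kPa.
Isobaric: P stays 276 kPa; V/T = const ⇒ T₂ = 199 K, V₂ = 9.64 L.
For an ideal gas ΔU = nCvΔT with Cv = (5/2)R = 20.8 J/(mol·K).
ΔU = 1.61×20.8×(199−357) = -5290 J.

-5290 J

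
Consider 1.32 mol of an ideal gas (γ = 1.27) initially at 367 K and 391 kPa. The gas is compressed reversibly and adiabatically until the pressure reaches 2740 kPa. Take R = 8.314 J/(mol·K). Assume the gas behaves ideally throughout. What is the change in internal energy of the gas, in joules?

V₁ = nRT₁/P₁ = 1.32×8.314×367/391 = 10.3 L.
Adiabatic: T₂/T₁ = (P₂/P₁)^((γ−1)/γ) ⇒ T₂ = 367×(7.01)^0.213 = 555 K; V₂ = 2.22 L.
For an ideal gas ΔU = nCvΔT with Cv = R/(γ−1) = 30.8 J/(mol·K).
ΔU = 1.32×30.8×(555−367) = 7650 J.

7650 J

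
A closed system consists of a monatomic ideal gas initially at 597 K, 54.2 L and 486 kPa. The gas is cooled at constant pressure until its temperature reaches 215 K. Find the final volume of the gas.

19.5 L

Isobaric: P stays 486 kPa; V/T = const ⇒ T₂ = 215 K, V₂ = 19.5 L.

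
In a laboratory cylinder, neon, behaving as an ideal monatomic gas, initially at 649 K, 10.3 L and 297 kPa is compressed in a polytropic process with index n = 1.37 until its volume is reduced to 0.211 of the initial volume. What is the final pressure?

2500 kPa

Polytropic n=1.37: T₂ = T₁(V₁/V₂)^(n−1) = 649×(4.74)^0.37 = 1150 K; P₂ = P₁(V₁/V₂)^n = 2500 kPa.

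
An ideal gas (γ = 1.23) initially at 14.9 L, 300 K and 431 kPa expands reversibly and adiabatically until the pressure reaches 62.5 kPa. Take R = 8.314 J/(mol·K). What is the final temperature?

209 K

Adiabatic: T₂/T₁ = (P₂/P₁)^((γ−1)/γ) ⇒ T₂ = 300×(0.145)^0.187 = 209 K; V₂ = 71.6 L.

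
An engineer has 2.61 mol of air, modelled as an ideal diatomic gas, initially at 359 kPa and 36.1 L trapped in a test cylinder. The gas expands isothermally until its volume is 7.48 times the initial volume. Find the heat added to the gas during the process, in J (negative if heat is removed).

T₁ = P₁V₁/(nR) = 359×36.1/(2.61×8.314) = 597 K.
Isothermal: T stays 597 K; PV = const ⇒ V₂ = 270 L, P₂ = 48.0 kPa.
ΔU = 0 (ideal gas, T constant).
W = nRT ln(V₂/V₁) = 2.61×8.314×597×ln(7.48) = 26100 J.
Q = ΔU + W = 26100 J.

26100 J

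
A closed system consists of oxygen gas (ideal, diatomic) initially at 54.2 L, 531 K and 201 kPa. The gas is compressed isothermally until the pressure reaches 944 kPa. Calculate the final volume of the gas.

Isothermal: T stays 531 K; PV = const ⇒ V₂ = 11.5 L, P₂ = 944 kPa.

11.5 L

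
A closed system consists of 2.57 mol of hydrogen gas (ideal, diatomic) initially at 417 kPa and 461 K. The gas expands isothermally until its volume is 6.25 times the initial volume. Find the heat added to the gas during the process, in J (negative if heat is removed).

V₁ = nRT₁/P₁ = 2.57×8.314×461/417 = 23.6 L.
Isothermal: T stays 461 K; PV = const ⇒ V₂ = 148 L, P₂ = 66.7 kPa.
ΔU = 0 (ideal gas, T constant).
W = nRT ln(V₂/V₁) = 2.57×8.314×461×ln(6.25) = 18100 J.
Q = ΔU + W = 18100 J.

18100 J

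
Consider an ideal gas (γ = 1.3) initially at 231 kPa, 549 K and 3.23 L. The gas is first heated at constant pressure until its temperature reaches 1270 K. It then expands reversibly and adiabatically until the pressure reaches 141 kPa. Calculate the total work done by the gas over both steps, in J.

n = P₁V₁/(RT₁) = 231×3.23/(8.314×549) = 0.163 mol.
Step 1 — Isobaric: P stays 231 kPa; V/T = const ⇒ T₂ = 1270 K, V₂ = 7.47 L.
W = PΔV = 231×(7.47−3.23) kPa·L = 980 J.
ΔU = nCvΔT = 0.163×27.7×(1270−549) = 3270 J.
Q = ΔU + W = nCpΔT = 4250 J.
State after step 1: P = 231 kPa, V = 7.47 L, T = 1270 K.
Step 2 — Adiabatic: T₂/T₁ = (P₂/P₁)^((γ−1)/γ) ⇒ T₂ = 1270×(0.610)^0.231 = 1130 K; V₂ = 10.9 L.
ΔU = nCvΔT = 0.163×27.7×(1130−1270) = -619 J.
Q = 0 for an adiabatic process, so W = −ΔU = 619 J.
Net over both steps: W = 1600 J, Q = 4250 J, ΔU = 2650 J.

1600 J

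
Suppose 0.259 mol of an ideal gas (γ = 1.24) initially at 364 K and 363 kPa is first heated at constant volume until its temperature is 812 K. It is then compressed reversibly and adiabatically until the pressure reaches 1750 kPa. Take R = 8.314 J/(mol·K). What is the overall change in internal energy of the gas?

5190 J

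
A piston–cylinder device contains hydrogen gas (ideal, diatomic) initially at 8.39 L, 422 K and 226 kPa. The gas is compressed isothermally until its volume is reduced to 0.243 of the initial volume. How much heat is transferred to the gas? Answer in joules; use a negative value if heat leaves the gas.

-2680 J

n = P₁V₁/(RT₁) = 226×8.39/(8.314×422) = 0.540 mol.
Isothermal: T stays 422 K; PV = const ⇒ V₂ = 2.04 L, P₂ = 930 kPa.
ΔU = 0 (ideal gas, T constant).
W = nRT ln(V₂/V₁) = 0.540×8.314×422×ln(0.243) = -2680 J.
Q = ΔU + W = -2680 J.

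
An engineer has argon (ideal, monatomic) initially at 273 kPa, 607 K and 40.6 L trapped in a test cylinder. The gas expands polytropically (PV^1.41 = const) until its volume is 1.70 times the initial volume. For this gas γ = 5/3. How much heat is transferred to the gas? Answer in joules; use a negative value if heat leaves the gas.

2030 J

n = P₁V₁/(RT₁) = 273×40.6/(8.314×607) = 2.20 mol.
Polytropic n=1.41: T₂ = T₁(V₁/V₂)^(n−1) = 607×(0.588)^0.41 = 488 K; P₂ = P₁(V₁/V₂)^n = 129 kPa.
W = (P₁V₁−P₂V₂)/(n−1) = (273×40.6−129×69.0)/0.41 = 5290 J.
ΔU = nCvΔT = 2.20×12.5×(488−607) = -3250 J.
Q = ΔU + W = 2030 J.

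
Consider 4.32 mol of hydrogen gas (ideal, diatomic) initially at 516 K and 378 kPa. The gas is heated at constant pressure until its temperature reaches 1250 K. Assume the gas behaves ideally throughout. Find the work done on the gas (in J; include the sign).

V₁ = nRT₁/P₁ = 4.32×8.314×516/378 = 49.0 L.
Isobaric: P stays 378 kPa; V/T = const ⇒ T₂ = 1250 K, V₂ = 119 L.
W = PΔV = 378×(119−49.0) kPa·L = 26400 J.
Work done on the gas = −W_by = -26400 J.

-26400 J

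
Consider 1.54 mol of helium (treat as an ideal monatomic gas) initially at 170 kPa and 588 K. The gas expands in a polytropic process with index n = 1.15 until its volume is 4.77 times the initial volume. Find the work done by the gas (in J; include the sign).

V₁ = nRT₁/P₁ = 1.54×8.314×588/170 = 44.3 L.
Polytropic n=1.15: T₂ = T₁(V₁/V₂)^(n−1) = 588×(0.210)^0.15 = 465 K; P₂ = P₁(V₁/V₂)^n = 28.2 kPa.
W = (P₁V₁−P₂V₂)/(n−1) = (170×44.3−28.2×211)/0.15 = 10500 J.

10500 J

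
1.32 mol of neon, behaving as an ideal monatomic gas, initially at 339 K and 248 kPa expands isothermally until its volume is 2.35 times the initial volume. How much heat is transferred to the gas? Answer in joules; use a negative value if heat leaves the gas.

3180 J

V₁ = nRT₁/P₁ = 1.32×8.314×339/248 = 15.0 L.
Isothermal: T stays 339 K; PV = const ⇒ V₂ = 35.3 L, P₂ = 106 kPa.
ΔU = 0 (ideal gas, T constant).
W = nRT ln(V₂/V₁) = 1.32×8.314×339×ln(2.35) = 3180 J.
Q = ΔU + W = 3180 J.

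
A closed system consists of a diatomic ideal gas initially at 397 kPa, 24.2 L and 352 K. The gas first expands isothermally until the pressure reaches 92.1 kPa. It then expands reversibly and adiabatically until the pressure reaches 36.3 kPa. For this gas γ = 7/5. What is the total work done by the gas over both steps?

19600 J

n = P₁V₁/(RT₁) = 397×24.2/(8.314×352) = 3.28 mol.
Step 1 — Isothermal: T stays 352 K; PV = const ⇒ V₂ = 104 L, P₂ = 92.1 kPa.
ΔU = 0 (ideal gas, T constant).
W = nRT ln(V₂/V₁) = 3.28×8.314×352×ln(4.31) = 14000 J.
Q = ΔU + W = 14000 J.
State after step 1: P = 92.1 kPa, V = 104 L, T = 352 K.
Step 2 — Adiabatic: T₂/T₁ = (P₂/P₁)^((γ−1)/γ) ⇒ T₂ = 352×(0.394)^0.286 = 270 K; V₂ = 203 L.
ΔU = nCvΔT = 3.28×20.8×(270−352) = -5610 J.
Q = 0 for an adiabatic process, so W = −ΔU = 5610 J.
Net over both steps: W = 19600 J, Q = 14000 J, ΔU = -5610 J.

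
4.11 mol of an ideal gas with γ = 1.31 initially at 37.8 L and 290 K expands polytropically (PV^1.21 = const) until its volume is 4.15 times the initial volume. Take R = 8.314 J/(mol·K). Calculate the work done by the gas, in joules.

P₁ = nRT₁/V₁ = 4.11×8.314×290/37.8 = 262 kPa.
Polytropic n=1.21: T₂ = T₁(V₁/V₂)^(n−1) = 290×(0.241)^0.21 = 215 K; P₂ = P₁(V₁/V₂)^n = 46.9 kPa.
W = (P₁V₁−P₂V₂)/(n−1) = (262×37.8−46.9×157)/0.21 = 12200 J.

12200 J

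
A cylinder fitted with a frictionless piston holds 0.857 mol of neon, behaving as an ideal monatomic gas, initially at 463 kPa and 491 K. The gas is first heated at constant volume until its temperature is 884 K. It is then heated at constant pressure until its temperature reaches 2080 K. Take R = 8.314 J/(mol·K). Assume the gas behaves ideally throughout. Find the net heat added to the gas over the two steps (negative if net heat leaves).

25500 J

V₁ = nRT₁/P₁ = 0.857×8.314×491/463 = 7.56 L.
Step 1 — Isochoric: V stays 7.56 L; P/T = const ⇒ T₂ = 884 K, P₂ = 834 kPa.
W = 0 (no volume change).
ΔU = nCvΔT = 0.857×12.5×(884−491) = 4200 J.
Q = ΔU = 4200 J.
State after step 1: P = 834 kPa, V = 7.56 L, T = 884 K.
Step 2 — Isobaric: P stays 834 kPa; V/T = const ⇒ T₂ = 2080 K, V₂ = 17.8 L.
W = PΔV = 834×(17.8−7.56) kPa·L = 8520 J.
ΔU = nCvΔT = 0.857×12.5×(2080−884) = 12800 J.
Q = ΔU + W = nCpΔT = 21300 J.
Net over both steps: W = 8520 J, Q = 25500 J, ΔU = 17000 J.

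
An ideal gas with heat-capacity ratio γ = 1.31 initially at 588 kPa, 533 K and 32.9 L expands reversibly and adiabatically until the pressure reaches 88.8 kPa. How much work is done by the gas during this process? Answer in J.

n = P₁V₁/(RT₁) = 588×32.9/(8.314×533) = 4.37 mol.
Adiabatic: T₂/T₁ = (P₂/P₁)^((γ−1)/γ) ⇒ T₂ = 533×(0.151)^0.237 = 341 K; V₂ = 139 L.
ΔU = nCvΔT = 4.37×26.8×(341−533) = -22500 J.
Q = 0 for an adiabatic process, so W = −ΔU = 22500 J.

22500 J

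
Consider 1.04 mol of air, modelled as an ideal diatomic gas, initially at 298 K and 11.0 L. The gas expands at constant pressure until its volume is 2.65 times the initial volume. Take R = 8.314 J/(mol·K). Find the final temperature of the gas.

790 K

P₁ = nRT₁/V₁ = 1.04×8.314×298/11.0 = 234 kPa.
Isobaric: P stays 234 kPa; V/T = const ⇒ T₂ = 790 K, V₂ = 29.1 L.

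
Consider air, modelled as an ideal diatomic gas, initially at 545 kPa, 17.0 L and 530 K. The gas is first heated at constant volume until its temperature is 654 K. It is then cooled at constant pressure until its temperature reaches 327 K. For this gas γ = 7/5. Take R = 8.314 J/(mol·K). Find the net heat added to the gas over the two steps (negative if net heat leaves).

n = P₁V₁/(RT₁) = 545×17.0/(8.314×530) = 2.10 mol.
Step 1 — Isochoric: V stays 17.0 L; P/T = const ⇒ T₂ = 654 K, P₂ = 673 kPa.
W = 0 (no volume change).
ΔU = nCvΔT = 2.10×20.8×(654−530) = 5420 J.
Q = ΔU = 5420 J.
State after step 1: P = 673 kPa, V = 17.0 L, T = 654 K.
Step 2 — Isobaric: P stays 673 kPa; V/T = const ⇒ T₂ = 327 K, V₂ = 8.50 L.
W = PΔV = 673×(8.50−17.0) kPa·L = -5720 J.
ΔU = nCvΔT = 2.10×20.8×(327−654) = -14300 J.
Q = ΔU + W = nCpΔT = -20000 J.
Net over both steps: W = -5720 J, Q = -14600 J, ΔU = -8870 J.

-14600 J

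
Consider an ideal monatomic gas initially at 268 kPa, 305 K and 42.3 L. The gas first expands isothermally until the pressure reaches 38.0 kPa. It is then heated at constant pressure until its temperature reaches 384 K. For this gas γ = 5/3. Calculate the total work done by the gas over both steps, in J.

25100 J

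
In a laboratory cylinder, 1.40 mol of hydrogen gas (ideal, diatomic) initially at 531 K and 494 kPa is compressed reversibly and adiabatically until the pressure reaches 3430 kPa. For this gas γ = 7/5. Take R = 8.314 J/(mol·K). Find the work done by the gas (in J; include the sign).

V₁ = nRT₁/P₁ = 1.40×8.314×531/494 = 12.5 L.
Adiabatic: T₂/T₁ = (P₂/P₁)^((γ−1)/γ) ⇒ T₂ = 531×(6.94)^0.286 = 924 K; V₂ = 3.13 L.
ΔU = nCvΔT = 1.40×20.8×(924−531) = 11400 J.
Q = 0 for an adiabatic process, so W = −ΔU = -11400 J.

-11400 J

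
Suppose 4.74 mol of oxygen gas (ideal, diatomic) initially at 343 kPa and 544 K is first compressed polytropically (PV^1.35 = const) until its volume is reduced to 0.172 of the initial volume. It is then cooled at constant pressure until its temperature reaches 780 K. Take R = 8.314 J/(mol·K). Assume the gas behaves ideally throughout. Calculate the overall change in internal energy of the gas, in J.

23300 J

V₁ = nRT₁/P₁ = 4.74×8.314×544/343 = 62.5 L.
Step 1 — Polytropic n=1.35: T₂ = T₁(V₁/V₂)^(n−1) = 544×(5.81)^0.35 = 1010 K; P₂ = P₁(V₁/V₂)^n = 3690 kPa.
W = (P₁V₁−P₂V₂)/(n−1) = (343×62.5−3690×10.8)/0.35 = -52200 J.
ΔU = nCvΔT = 4.74×20.8×(1010−544) = 45600 J.
Q = ΔU + W = -6520 J.
State after step 1: P = 3690 kPa, V = 10.8 L, T = 1010 K.
Step 2 — Isobaric: P stays 3690 kPa; V/T = const ⇒ T₂ = 780 K, V₂ = 8.32 L.
W = PΔV = 3690×(8.32−10.8) kPa·L = -8960 J.
ΔU = nCvΔT = 4.74×20.8×(780−1010) = -22400 J.
Q = ΔU + W = nCpΔT = -31400 J.
Net over both steps: W = -61100 J, Q = -37900 J, ΔU = 23300 J.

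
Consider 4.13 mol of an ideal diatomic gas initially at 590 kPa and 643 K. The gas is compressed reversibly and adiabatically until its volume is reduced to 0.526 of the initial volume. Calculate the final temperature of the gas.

831 K

V₁ = nRT₁/P₁ = 4.13×8.314×643/590 = 37.4 L.
Adiabatic: TV^(γ−1) = const ⇒ T₂ = 643×(1.90)^0.400 = 831 K; PV^γ = const ⇒ P₂ = 1450 kPa.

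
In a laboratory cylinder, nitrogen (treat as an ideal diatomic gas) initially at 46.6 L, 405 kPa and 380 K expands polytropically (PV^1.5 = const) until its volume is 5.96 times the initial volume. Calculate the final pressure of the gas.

Polytropic n=1.5: T₂ = T₁(V₁/V₂)^(n−1) = 380×(0.168)^0.50 = 156 K; P₂ = P₁(V₁/V₂)^n = 27.8 kPa.

27.8 kPa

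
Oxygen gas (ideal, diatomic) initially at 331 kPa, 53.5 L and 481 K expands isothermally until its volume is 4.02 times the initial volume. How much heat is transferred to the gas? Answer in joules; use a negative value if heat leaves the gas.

24600 J

n = P₁V₁/(RT₁) = 331×53.5/(8.314×481) = 4.43 mol.
Isothermal: T stays 481 K; PV = const ⇒ V₂ = 215 L, P₂ = 82.3 kPa.
ΔU = 0 (ideal gas, T constant).
W = nRT ln(V₂/V₁) = 4.43×8.314×481×ln(4.02) = 24600 J.
Q = ΔU + W = 24600 J.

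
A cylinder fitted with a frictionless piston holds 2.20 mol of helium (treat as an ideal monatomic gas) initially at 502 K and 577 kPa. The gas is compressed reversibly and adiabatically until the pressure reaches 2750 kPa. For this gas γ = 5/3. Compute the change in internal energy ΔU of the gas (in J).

11900 J

V₁ = nRT₁/P₁ = 2.20×8.314×502/577 = 15.9 L.
Adiabatic: T₂/T₁ = (P₂/P₁)^((γ−1)/γ) ⇒ T₂ = 502×(4.77)^0.400 = 937 K; V₂ = 6.24 L.
For an ideal gas ΔU = nCvΔT with Cv = (3/2)R = 12.5 J/(mol·K).
ΔU = 2.20×12.5×(937−502) = 11900 J.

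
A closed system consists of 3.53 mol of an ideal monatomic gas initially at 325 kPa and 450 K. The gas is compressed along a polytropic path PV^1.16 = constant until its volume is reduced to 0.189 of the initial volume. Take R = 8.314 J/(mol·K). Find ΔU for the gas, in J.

6050 J

V₁ = nRT₁/P₁ = 3.53×8.314×450/325 = 40.6 L.
Polytropic n=1.16: T₂ = T₁(V₁/V₂)^(n−1) = 450×(5.29)^0.16 = 587 K; P₂ = P₁(V₁/V₂)^n = 2240 kPa.
For an ideal gas ΔU = nCvΔT with Cv = (3/2)R = 12.5 J/(mol·K).
ΔU = 3.53×12.5×(587−450) = 6050 J.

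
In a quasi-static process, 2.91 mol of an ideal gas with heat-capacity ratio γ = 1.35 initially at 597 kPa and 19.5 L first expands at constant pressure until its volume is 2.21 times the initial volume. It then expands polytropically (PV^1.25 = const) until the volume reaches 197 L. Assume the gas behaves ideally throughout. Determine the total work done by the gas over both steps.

46600 J

T₁ = P₁V₁/(nR) = 597×19.5/(2.91×8.314) = 481 K.
Step 1 — Isobaric: P stays 597 kPa; V/T = const ⇒ T₂ = 1060 K, V₂ = 43.1 L.
W = PΔV = 597×(43.1−19.5) kPa·L = 14100 J.
ΔU = nCvΔT = 2.91×23.8×(1060−481) = 40200 J.
Q = ΔU + W = nCpΔT = 54300 J.
State after step 1: P = 597 kPa, V = 43.1 L, T = 1060 K.
Step 2 — Polytropic n=1.25: T₂ = T₁(V₁/V₂)^(n−1) = 1060×(0.219)^0.25 = 727 K; P₂ = P₁(V₁/V₂)^n = 89.3 kPa.
W = (P₁V₁−P₂V₂)/(n−1) = (597×43.1−89.3×197)/0.25 = 32500 J.
ΔU = nCvΔT = 2.91×23.8×(727−1060) = -23200 J.
Q = ΔU + W = 9290 J.
Net over both steps: W = 46600 J, Q = 63600 J, ΔU = 17000 J.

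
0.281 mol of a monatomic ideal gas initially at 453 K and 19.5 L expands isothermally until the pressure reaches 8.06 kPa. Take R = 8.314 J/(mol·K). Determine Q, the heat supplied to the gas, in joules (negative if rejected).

2020 J

P₁ = nRT₁/V₁ = 0.281×8.314×453/19.5 = 54.3 kPa.
Isothermal: T stays 453 K; PV = const ⇒ V₂ = 131 L, P₂ = 8.06 kPa.
ΔU = 0 (ideal gas, T constant).
W = nRT ln(V₂/V₁) = 0.281×8.314×453×ln(6.73) = 2020 J.
Q = ΔU + W = 2020 J.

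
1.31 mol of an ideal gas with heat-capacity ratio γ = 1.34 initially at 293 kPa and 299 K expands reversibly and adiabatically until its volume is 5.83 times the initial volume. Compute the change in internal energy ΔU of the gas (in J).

-4320 J

V₁ = nRT₁/P₁ = 1.31×8.314×299/293 = 11.1 L.
Adiabatic: TV^(γ−1) = const ⇒ T₂ = 299×(0.172)^0.340 = 164 K; PV^γ = const ⇒ P₂ = 27.6 kPa.
For an ideal gas ΔU = nCvΔT with Cv = R/(γ−1) = 24.5 J/(mol·K).
ΔU = 1.31×24.5×(164−299) = -4320 J.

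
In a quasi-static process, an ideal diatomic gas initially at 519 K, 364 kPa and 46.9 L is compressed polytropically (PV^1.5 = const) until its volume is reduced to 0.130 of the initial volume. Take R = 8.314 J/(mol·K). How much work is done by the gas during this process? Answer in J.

n = P₁V₁/(RT₁) = 364×46.9/(8.314×519) = 3.96 mol.
Polytropic n=1.5: T₂ = T₁(V₁/V₂)^(n−1) = 519×(7.69)^0.50 = 1440 K; P₂ = P₁(V₁/V₂)^n = 7770 kPa.
W = (P₁V₁−P₂V₂)/(n−1) = (364×46.9−7770×6.10)/0.50 = -60600 J.

-60600 J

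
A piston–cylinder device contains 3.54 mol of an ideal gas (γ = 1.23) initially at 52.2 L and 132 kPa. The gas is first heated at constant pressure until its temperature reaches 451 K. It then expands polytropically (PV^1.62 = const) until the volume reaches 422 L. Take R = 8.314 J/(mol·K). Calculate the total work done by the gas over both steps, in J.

19000 J

T₁ = P₁V₁/(nR) = 132×52.2/(3.54×8.314) = 234 K.
Step 1 — Isobaric: P stays 132 kPa; V/T = const ⇒ T₂ = 451 K, V₂ = 101 L.
W = PΔV = 132×(101−52.2) kPa·L = 6380 J.
ΔU = nCvΔT = 3.54×36.1×(451−234) = 27800 J.
Q = ΔU + W = nCpΔT = 34100 J.
State after step 1: P = 132 kPa, V = 101 L, T = 451 K.
Step 2 — Polytropic n=1.62: T₂ = T₁(V₁/V₂)^(n−1) = 451×(0.238)^0.62 = 185 K; P₂ = P₁(V₁/V₂)^n = 12.9 kPa.
W = (P₁V₁−P₂V₂)/(n−1) = (132×101−12.9×422)/0.62 = 12600 J.
ΔU = nCvΔT = 3.54×36.1×(185−451) = -34000 J.
Q = ΔU + W = -21400 J.
Net over both steps: W = 19000 J, Q = 12800 J, ΔU = -6240 J.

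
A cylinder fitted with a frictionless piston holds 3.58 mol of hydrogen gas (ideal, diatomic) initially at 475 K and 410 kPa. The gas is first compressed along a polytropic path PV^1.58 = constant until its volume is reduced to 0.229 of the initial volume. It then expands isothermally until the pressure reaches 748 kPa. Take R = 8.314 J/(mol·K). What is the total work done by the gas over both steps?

24500 J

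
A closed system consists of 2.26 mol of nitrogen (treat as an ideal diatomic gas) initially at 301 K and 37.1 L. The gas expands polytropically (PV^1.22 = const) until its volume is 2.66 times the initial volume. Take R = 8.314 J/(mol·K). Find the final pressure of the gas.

46.2 kPa

P₁ = nRT₁/V₁ = 2.26×8.314×301/37.1 = 152 kPa.
Polytropic n=1.22: T₂ = T₁(V₁/V₂)^(n−1) = 301×(0.376)^0.22 = 243 K; P₂ = P₁(V₁/V₂)^n = 46.2 kPa.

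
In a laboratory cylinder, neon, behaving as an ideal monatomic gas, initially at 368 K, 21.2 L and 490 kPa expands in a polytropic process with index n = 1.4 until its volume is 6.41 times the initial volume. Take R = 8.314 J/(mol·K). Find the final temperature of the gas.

175 K

Polytropic n=1.4: T₂ = T₁(V₁/V₂)^(n−1) = 368×(0.156)^0.40 = 175 K; P₂ = P₁(V₁/V₂)^n = 36.4 kPa.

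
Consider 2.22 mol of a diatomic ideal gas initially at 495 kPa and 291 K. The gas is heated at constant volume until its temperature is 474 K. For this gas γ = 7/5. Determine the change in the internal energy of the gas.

8440 J

V₁ = nRT₁/P₁ = 2.22×8.314×291/495 = 10.9 L.
Isochoric: V stays 10.9 L; P/T = const ⇒ T₂ = 474 K, P₂ = 806 kPa.
For an ideal gas ΔU = nCvΔT with Cv = (5/2)R = 20.8 J/(mol·K).
ΔU = 2.22×20.8×(474−291) = 8440 J.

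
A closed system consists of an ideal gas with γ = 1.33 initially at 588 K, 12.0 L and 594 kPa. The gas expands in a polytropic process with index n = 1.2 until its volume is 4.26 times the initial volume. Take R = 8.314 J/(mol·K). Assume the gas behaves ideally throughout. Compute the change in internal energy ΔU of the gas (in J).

-5440 J

n = P₁V₁/(RT₁) = 594×12.0/(8.314×588) = 1.46 mol.
Polytropic n=1.2: T₂ = T₁(V₁/V₂)^(n−1) = 588×(0.235)^0.20 = 440 K; P₂ = P₁(V₁/V₂)^n = 104 kPa.
For an ideal gas ΔU = nCvΔT with Cv = R/(γ−1) = 25.2 J/(mol·K).
ΔU = 1.46×25.2×(440−588) = -5440 J.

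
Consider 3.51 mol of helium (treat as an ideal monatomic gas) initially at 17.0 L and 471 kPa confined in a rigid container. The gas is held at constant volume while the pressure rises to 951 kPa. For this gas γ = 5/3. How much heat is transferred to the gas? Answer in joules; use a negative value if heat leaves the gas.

12200 J

T₁ = P₁V₁/(nR) = 471×17.0/(3.51×8.314) = 274 K.
Isochoric: V stays 17.0 L; P/T = const ⇒ T₂ = 554 K, P₂ = 951 kPa.
W = 0 (no volume change).
ΔU = nCvΔT = 3.51×12.5×(554−274) = 12200 J.
Q = ΔU = 12200 J.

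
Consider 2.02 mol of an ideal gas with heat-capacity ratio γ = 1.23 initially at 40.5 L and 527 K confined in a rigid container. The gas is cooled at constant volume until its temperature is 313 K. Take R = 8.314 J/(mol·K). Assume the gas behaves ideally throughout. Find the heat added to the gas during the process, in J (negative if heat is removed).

-15600 J

P₁ = nRT₁/V₁ = 2.02×8.314×527/40.5 = 219 kPa.
Isochoric: V stays 40.5 L; P/T = const ⇒ T₂ = 313 K, P₂ = 130 kPa.
W = 0 (no volume change).
ΔU = nCvΔT = 2.02×36.1×(313−527) = -15600 J.
Q = ΔU = -15600 J.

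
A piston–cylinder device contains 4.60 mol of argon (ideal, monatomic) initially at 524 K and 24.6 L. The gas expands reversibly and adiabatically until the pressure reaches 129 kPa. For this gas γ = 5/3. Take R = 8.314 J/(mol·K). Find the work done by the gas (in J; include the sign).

P₁ = nRT₁/V₁ = 4.60×8.314×524/24.6 = 815 kPa.
Adiabatic: T₂/T₁ = (P₂/P₁)^((γ−1)/γ) ⇒ T₂ = 524×(0.158)^0.400 = 251 K; V₂ = 74.3 L.
ΔU = nCvΔT = 4.60×12.5×(251−524) = -15700 J.
Q = 0 for an adiabatic process, so W = −ΔU = 15700 J.

15700 J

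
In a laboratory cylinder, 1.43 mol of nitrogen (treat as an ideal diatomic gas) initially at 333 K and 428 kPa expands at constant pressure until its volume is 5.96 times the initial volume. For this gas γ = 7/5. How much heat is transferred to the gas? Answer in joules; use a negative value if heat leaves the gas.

V₁ = nRT₁/P₁ = 1.43×8.314×333/428 = 9.25 L.
Isobaric: P stays 428 kPa; V/T = const ⇒ T₂ = 1980 K, V₂ = 55.1 L.
W = PΔV = 428×(55.1−9.25) kPa·L = 19600 J.
ΔU = nCvΔT = 1.43×20.8×(1980−333) = 49100 J.
Q = ΔU + W = nCpΔT = 68700 J.

68700 J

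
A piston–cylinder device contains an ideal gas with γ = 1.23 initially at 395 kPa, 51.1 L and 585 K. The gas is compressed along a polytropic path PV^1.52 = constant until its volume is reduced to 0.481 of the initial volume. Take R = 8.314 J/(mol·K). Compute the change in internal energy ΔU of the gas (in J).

40600 J

n = P₁V₁/(RT₁) = 395×51.1/(8.314×585) = 4.15 mol.
Polytropic n=1.52: T₂ = T₁(V₁/V₂)^(n−1) = 585×(2.08)^0.52 = 856 K; P₂ = P₁(V₁/V₂)^n = 1200 kPa.
For an ideal gas ΔU = nCvΔT with Cv = R/(γ−1) = 36.1 J/(mol·K).
ΔU = 4.15×36.1×(856−585) = 40600 J.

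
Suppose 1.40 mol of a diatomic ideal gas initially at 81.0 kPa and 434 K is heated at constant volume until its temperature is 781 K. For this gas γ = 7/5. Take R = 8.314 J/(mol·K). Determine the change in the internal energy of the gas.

10100 J

V₁ = nRT₁/P₁ = 1.40×8.314×434/81.0 = 62.4 L.
Isochoric: V stays 62.4 L; P/T = const ⇒ T₂ = 781 K, P₂ = 146 kPa.
For an ideal gas ΔU = nCvΔT with Cv = (5/2)R = 20.8 J/(mol·K).
ΔU = 1.40×20.8×(781−434) = 10100 J.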